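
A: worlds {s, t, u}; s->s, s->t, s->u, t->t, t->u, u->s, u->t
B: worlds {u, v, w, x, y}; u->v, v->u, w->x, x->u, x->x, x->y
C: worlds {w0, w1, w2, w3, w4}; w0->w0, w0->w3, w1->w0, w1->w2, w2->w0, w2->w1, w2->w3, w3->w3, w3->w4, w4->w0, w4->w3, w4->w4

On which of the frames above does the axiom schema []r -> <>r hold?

A, C

The schema corresponds to seriality: forall x exists y Rxy.
A: condition met.
B: fails — world y has no successor.
C: condition met.
Valid on: A, C.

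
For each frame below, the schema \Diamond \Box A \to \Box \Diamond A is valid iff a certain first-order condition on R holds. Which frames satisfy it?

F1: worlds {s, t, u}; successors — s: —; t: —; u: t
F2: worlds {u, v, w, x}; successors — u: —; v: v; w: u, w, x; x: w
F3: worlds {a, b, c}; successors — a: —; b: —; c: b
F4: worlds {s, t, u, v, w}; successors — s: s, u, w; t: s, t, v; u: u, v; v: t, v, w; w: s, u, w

Frame correspondent (Sahlqvist): \forall x \forall y \forall z (Rxy \wedge Rxz \to \exists w (Ryw \wedge Rzw)) — i.e. convergence.
F1: fails — Rut and Rut but t and t have no common successor.
F2: fails — Rww and Rwu but w and u have no common successor.
F3: fails — Rcb and Rcb but b and b have no common successor.
F4: satisfies the condition.

F4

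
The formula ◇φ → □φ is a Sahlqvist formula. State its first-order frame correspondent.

This is the CD axiom.
It corresponds to partial functionality: ∀x ∀y ∀z (Rxy ∧ Rxz → y = z).

Partial functionality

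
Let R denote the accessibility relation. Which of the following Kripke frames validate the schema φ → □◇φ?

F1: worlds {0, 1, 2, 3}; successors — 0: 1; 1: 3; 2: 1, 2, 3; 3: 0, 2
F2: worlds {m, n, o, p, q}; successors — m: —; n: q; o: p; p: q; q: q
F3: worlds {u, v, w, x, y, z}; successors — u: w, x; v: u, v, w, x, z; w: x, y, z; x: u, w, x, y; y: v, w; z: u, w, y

Frame correspondent (Sahlqvist): ∀x ∀y (Rxy → Ryx) — i.e. symmetry.
F1: fails — R01 but not R10.
F2: fails — Rop but not Rpo.
F3: fails — Rvz but not Rzv.
Valid on no frame.

none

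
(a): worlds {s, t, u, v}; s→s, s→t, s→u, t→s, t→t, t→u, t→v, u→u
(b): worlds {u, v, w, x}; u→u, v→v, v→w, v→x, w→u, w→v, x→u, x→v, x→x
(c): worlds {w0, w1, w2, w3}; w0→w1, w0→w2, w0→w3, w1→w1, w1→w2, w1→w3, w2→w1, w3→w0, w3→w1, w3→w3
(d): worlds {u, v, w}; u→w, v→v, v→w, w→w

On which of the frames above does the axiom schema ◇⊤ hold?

(b), (c), (d)

Frame correspondent (Sahlqvist): ∀x ∃y Rxy — i.e. seriality.
(a): fails — world v has no successor.
(b): condition met.
(c): condition met.
(d): condition met.
Valid on: (b), (c), (d).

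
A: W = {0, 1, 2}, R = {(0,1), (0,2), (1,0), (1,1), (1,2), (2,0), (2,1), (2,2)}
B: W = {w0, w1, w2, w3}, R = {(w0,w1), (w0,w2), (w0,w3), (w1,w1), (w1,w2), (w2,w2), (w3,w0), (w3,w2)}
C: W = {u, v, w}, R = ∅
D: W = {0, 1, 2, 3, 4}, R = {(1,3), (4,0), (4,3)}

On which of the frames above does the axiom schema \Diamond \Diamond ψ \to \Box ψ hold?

Frame correspondent (Sahlqvist): \forall x \forall y \forall z ((x R^2 y \wedge xRz) \to \exists w (y = w \wedge z = w)) — i.e. a generalized confluence (Geach) condition.
A: fails — 0R²0, 0R1 but 0 ≠ 1.
B: fails — w0R²w0, w0Rw1 but w0 ≠ w1.
C: ✓.
D: ✓.

C, D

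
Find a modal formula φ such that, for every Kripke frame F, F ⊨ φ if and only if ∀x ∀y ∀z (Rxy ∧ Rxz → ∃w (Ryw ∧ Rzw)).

◇□ψ → □◇ψ

This is convergence; the standard corresponding axiom is .2: ◇□ψ → □◇ψ.
Suppose ◇□ψ→□◇ψ is valid. Take Rxy, Rxz and set V(ψ)={w : Ryw}. Then □ψ at y so ◇□ψ at x, so □◇ψ at x, so ◇ψ at z, giving w with Rzw and Ryw.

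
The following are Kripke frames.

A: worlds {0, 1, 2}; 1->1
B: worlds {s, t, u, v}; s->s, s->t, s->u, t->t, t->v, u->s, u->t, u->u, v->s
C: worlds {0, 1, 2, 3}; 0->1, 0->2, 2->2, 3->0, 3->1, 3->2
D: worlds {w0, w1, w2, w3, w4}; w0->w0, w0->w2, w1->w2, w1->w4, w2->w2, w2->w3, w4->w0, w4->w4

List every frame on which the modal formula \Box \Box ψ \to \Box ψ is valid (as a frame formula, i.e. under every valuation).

Frame correspondent (Sahlqvist): \forall x \forall y (Rxy \to \exists z (Rxz \wedge Rzy)) — i.e. density.
A: condition met.
B: condition met.
C: fails — R01 but no z with R0z and Rz1.
D: condition met.

A, B, D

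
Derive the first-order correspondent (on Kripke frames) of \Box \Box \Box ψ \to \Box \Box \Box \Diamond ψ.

This is a Sahlqvist (Geach-type) schema ◇^0□^3ψ → □^3◇^1ψ.
First-order correspondent: \forall x \forall z (x R^3 z \to \exists w (x R^3 w \wedge zRw)).

\forall x \forall z (x R^3 z \to \exists w (x R^3 w \wedge zRw))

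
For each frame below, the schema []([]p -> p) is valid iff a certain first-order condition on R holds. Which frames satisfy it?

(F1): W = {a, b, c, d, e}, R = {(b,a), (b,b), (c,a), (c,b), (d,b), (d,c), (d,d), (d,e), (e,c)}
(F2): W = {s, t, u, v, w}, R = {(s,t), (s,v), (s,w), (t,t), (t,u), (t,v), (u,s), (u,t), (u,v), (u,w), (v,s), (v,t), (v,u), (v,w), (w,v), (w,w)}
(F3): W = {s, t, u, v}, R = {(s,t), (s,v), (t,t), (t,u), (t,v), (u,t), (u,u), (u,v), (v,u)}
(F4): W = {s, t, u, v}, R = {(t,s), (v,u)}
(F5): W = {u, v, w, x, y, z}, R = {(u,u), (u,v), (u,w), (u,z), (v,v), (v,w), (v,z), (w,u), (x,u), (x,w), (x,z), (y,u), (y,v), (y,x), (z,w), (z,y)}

none

Frame correspondent (Sahlqvist): forall x forall y (Rxy -> Ryy) — i.e. shift-reflexivity.
(F1): fails — Rdc but not Rcc.
(F2): fails — Ruv but not Rvv.
(F3): fails — Ruv but not Rvv.
(F4): fails — Rvu but not Ruu.
(F5): fails — Ruz but not Rzz.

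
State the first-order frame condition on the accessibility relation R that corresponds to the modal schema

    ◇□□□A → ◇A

∀x ∀y (xRy → ∃w (yR³w ∧ xRw))

This is a Sahlqvist (Geach-type) schema ◇^1□^3A → □^0◇^1A.
Minimal-valuation argument: fix x; take any y with xR^1y and any z with xR^0z. Set V(A) to the set of worlds R-reachable from y in exactly 3 steps. Then □^3A holds at y, so the antecedent holds at x; validity forces ◇^1A at z, giving a w with zR^1w and yR^3w.
First-order correspondent: ∀x ∀y (xRy → ∃w (yR³w ∧ xRw)).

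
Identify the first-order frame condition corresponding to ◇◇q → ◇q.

transitivity

This is a form of the 4 axiom.
Its frame correspondent is transitivity — ∀x ∀y ∀z (Rxy ∧ Ryz → Rxz).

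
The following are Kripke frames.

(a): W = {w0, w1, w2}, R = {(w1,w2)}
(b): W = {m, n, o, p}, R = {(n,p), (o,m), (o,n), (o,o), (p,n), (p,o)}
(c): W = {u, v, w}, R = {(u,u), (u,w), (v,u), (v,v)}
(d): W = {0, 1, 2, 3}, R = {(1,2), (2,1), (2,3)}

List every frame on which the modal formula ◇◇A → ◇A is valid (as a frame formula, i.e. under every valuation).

(a)

This is the axiom for transitivity; its first-order frame correspondent is ∀x ∀y ∀z (Rxy ∧ Ryz → Rxz).
(a): satisfies the condition.
(b): fails — Ron and Rnp but not Rop.
(c): fails — Rvu and Ruw but not Rvw.
(d): fails — R12 and R23 but not R13.
Valid on: (a).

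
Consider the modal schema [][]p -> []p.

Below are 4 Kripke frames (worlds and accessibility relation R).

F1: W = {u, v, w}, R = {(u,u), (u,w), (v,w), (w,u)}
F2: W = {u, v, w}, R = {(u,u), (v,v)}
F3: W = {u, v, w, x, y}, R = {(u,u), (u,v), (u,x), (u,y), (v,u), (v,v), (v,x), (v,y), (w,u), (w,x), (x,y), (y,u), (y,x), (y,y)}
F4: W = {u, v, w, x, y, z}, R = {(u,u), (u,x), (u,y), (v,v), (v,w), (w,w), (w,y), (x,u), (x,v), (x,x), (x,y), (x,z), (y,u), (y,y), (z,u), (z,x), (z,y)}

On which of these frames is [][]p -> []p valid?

F2, F3, F4

This is the axiom for density; its first-order frame correspondent is forall x forall y (Rxy -> exists z (Rxz & Rzy)).
F1: fails — Rvw but no z with Rvz and Rzw.
F2: ✓.
F3: ✓.
F4: ✓.
Valid on: F2, F3, F4.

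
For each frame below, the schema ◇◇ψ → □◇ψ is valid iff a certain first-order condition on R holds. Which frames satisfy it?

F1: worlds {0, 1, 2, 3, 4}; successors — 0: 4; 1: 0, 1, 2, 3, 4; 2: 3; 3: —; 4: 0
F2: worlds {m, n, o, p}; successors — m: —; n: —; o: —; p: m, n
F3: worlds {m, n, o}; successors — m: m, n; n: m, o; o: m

F2

Frame correspondent (Sahlqvist): ∀x ∀y ∀z ((xR²y ∧ xRz) → ∃w (y = w ∧ zRw)) — i.e. a generalized confluence (Geach) condition.
F1: fails — 1R²0, 1R0 but no w with 0=w and 0Rw.
F2: satisfies the condition.
F3: fails — mR²n, mRn but no w with n=w and nRw.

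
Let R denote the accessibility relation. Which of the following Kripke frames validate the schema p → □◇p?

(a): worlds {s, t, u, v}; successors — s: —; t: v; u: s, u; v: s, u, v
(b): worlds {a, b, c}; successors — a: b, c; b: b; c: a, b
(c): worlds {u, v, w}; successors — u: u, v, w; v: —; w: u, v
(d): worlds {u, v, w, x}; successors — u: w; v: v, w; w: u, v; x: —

(d)

Frame correspondent (Sahlqvist): ∀x ∀y (Rxy → Ryx) — i.e. symmetry.
(a): fails — Rtv but not Rvt.
(b): fails — Rab but not Rba.
(c): fails — Ruv but not Rvu.
(d): ✓.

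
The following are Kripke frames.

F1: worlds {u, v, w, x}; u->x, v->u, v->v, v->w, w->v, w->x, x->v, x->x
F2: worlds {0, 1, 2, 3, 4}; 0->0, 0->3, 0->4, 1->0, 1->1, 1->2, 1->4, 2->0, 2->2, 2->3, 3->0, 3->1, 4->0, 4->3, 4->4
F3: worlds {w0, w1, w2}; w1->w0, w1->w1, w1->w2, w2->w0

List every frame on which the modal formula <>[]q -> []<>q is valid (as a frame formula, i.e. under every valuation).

F2

This is the axiom for convergence; its first-order frame correspondent is forall x forall y forall z (Rxy & Rxz -> exists w (Ryw & Rzw)).
F1: fails — Rvv and Rvu but v and u have no common successor.
F2: ✓.
F3: fails — Rw1w2 and Rw1w0 but w2 and w0 have no common successor.
Valid on: F2.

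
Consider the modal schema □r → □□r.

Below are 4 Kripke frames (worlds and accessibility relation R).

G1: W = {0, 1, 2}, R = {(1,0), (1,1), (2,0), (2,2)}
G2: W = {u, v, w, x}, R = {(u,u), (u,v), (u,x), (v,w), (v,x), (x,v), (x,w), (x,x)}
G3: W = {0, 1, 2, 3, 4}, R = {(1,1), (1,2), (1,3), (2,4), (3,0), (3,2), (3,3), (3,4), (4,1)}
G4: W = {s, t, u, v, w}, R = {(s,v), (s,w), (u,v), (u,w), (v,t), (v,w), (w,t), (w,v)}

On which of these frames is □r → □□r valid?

G1

The schema corresponds to transitivity: ∀x ∀y ∀z (Rxy ∧ Ryz → Rxz).
G1: holds.
G2: fails — Ruv and Rvw but not Ruw.
G3: fails — R34 and R41 but not R31.
G4: fails — Ruv and Rvt but not Rut.
Valid on: G1.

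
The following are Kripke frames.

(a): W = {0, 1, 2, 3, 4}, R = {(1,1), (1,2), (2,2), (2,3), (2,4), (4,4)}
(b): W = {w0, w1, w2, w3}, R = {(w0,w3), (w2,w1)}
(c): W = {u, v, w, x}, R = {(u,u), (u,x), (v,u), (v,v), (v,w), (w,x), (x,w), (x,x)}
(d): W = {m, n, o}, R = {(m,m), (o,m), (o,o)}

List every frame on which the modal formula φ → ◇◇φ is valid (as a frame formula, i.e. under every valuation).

This is the axiom for a generalized confluence (Geach) condition; its first-order frame correspondent is ∀x ∃w (x = w ∧ xR²w).
(a): fails — at 0 but no w with 0=w and 0R²w.
(b): fails — at w0 but no w with w0=w and w0R²w.
(c): ✓.
(d): fails — at n but no w with n=w and nR²w.
Valid on: (c).

(c)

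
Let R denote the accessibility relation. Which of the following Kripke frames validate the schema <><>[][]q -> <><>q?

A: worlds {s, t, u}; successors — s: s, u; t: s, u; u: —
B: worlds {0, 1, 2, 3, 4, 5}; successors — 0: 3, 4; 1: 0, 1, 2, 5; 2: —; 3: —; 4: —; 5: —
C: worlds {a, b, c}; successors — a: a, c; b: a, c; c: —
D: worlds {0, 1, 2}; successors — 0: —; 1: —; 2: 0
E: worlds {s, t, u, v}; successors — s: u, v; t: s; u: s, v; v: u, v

D, E

The schema corresponds to a generalized confluence (Geach) condition: forall x forall y (x R^2 y -> exists w (y R^2 w & x R^2 w)).
A: fails — sR²u but no w with uR²w and sR²w.
B: fails — 1R²0 but no w with 0R²w and 1R²w.
C: fails — aR²c but no w with cR²w and aR²w.
D: holds.
E: holds.
Valid on: D, E.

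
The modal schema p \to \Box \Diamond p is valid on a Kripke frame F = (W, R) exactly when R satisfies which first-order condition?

Symmetry

This schema is the B axiom.
Its frame correspondent is symmetry — \forall x \forall y (Rxy \to Ryx).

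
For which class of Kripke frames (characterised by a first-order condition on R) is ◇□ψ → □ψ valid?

the Euclidean property: ∀x ∀y ∀z (Rxy ∧ Rxz → Ryz)

Equivalently (dual form): ◇ψ → □◇ψ.
Suppose ◇ψ→□◇ψ is valid. Take Rxy, Rxz and set V(ψ)={y}. Then ◇ψ at x, so □◇ψ at x, so ◇ψ at z, so some w with Rzw has ψ; w=y, i.e. Rzy. By symmetry of the argument, Ryz.
Conversely, any frame satisfying ∀x ∀y ∀z (Rxy ∧ Rxz → Ryz) validates the schema.
Frame condition: ∀x ∀y ∀z (Rxy ∧ Rxz → Ryz).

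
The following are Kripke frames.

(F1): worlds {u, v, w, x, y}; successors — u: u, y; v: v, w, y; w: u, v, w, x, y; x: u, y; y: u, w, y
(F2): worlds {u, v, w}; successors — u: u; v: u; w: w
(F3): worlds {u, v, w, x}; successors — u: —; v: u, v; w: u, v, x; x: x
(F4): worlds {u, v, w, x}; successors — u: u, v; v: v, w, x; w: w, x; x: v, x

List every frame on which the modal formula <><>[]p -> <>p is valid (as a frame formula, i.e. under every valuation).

This is the axiom for a generalized confluence (Geach) condition; its first-order frame correspondent is forall x forall y (x R^2 y -> exists w (yRw & xRw)).
(F1): satisfies the condition.
(F2): satisfies the condition.
(F3): fails — vR²u but no t with uRt and vRt.
(F4): fails — uR²w but no t with wRt and uRt.
Valid on: (F1), (F2).

(F1), (F2)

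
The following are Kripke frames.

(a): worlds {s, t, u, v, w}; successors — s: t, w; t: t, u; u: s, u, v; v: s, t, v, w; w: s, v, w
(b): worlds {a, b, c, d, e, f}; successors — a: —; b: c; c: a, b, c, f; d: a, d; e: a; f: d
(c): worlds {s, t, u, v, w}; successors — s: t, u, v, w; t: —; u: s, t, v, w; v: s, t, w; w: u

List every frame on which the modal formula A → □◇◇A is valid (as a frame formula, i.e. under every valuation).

The schema corresponds to a generalized confluence (Geach) condition: ∀x ∀z (xRz → ∃w (x = w ∧ zR²w)).
(a): satisfies the condition.
(b): fails — cRa but no w with c=w and aR²w.
(c): fails — sRt but no w* with s=w* and tR²w*.

(a)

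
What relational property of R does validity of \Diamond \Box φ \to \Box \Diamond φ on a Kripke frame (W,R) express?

convergence

Suppose ◇□φ→□◇φ is valid. Take Rxy, Rxz and set V(φ)={w : Ryw}. Then □φ at y so ◇□φ at x, so □◇φ at x, so ◇φ at z, giving w with Rzw and Ryw.
Conversely, any frame satisfying \forall x \forall y \forall z (Rxy \wedge Rxz \to \exists w (Ryw \wedge Rzw)) validates the schema.
So the correspondent is convergence.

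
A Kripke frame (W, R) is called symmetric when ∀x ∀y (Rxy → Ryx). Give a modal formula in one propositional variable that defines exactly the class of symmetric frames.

p → □◇p

A defining formula is p → □◇p (the B axiom).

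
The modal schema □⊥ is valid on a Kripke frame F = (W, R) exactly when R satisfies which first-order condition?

emptiness of R

□⊥ is valid iff no world has any successor (otherwise □⊥ fails at any world with one).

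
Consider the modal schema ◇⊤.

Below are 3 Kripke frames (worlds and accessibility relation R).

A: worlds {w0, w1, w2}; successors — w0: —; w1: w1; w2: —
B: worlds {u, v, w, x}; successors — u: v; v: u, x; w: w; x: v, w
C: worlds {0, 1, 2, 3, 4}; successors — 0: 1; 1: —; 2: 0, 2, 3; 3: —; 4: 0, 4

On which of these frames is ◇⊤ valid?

Frame correspondent (Sahlqvist): ∀x ∃y Rxy — i.e. seriality.
A: fails — world w0 has no successor.
B: satisfies the condition.
C: fails — world 1 has no successor.
Valid on: B.

B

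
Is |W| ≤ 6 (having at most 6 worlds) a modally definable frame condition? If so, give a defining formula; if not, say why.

If a class were modally definable it would be closed under disjoint unions (Goldblatt–Thomason).
Any modal formula valid on each of 7 disjoint one-world frames is valid on their disjoint union (validity is preserved under disjoint unions). Each one-world frame has |W|=1≤6, but the union has |W|=7.
Hence having at most 6 worlds is not modally definable.

No — not modally definable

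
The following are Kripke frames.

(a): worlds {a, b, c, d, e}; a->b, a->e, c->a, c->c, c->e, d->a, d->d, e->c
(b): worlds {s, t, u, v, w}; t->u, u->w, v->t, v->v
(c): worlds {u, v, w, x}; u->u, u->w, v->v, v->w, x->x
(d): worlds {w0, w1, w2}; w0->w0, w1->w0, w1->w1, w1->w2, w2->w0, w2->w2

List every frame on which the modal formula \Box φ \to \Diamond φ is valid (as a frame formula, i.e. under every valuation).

(d)

Frame correspondent (Sahlqvist): \forall x \exists y Rxy — i.e. seriality.
(a): fails — world b has no successor.
(b): fails — world s has no successor.
(c): fails — world w has no successor.
(d): ✓.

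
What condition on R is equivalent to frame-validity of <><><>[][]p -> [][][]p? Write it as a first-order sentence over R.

forall x forall y forall z ((x R^3 y & x R^3 z) -> exists w (y R^2 w & z = w))

This is a Sahlqvist (Geach-type) schema ◇^3□^2p → □^3◇^0p.
Minimal-valuation argument: fix x; take any y with xR^3y and any z with xR^3z. Set V(p) to the set of worlds R-reachable from y in exactly 2 steps. Then □^2p holds at y, so the antecedent holds at x; validity forces ◇^0p at z, giving a w with zR^0w and yR^2w.
First-order correspondent: forall x forall y forall z ((x R^3 y & x R^3 z) -> exists w (y R^2 w & z = w)).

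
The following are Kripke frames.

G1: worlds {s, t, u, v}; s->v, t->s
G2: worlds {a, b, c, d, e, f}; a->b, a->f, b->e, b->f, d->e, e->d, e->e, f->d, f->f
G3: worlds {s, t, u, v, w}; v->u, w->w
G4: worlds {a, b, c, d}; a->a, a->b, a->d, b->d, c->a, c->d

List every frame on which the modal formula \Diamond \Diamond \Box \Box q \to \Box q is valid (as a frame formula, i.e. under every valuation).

G3

This is the axiom for a generalized confluence (Geach) condition; its first-order frame correspondent is \forall x \forall y \forall z ((x R^2 y \wedge xRz) \to \exists w (y R^2 w \wedge z = w)).
G1: fails — tR²v, tRs but no w with vR²w and s=w.
G2: fails — aR²d, aRb but no w with dR²w and b=w.
G3: holds.
G4: fails — aR²b, aRa but no w with bR²w and a=w.
Valid on: G3.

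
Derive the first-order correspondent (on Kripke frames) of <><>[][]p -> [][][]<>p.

This is a Sahlqvist (Geach-type) schema ◇^2□^2p → □^3◇^1p.
First-order correspondent: forall x forall y forall z ((x R^2 y & x R^3 z) -> exists w (y R^2 w & zRw)).

forall x forall y forall z ((x R^2 y & x R^3 z) -> exists w (y R^2 w & zRw))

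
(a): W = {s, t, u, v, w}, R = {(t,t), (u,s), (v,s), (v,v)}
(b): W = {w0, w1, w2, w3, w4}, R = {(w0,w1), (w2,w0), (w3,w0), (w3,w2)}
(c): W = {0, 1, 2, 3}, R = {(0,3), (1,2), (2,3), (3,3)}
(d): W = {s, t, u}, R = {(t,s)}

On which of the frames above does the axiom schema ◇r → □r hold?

(c), (d)

This is the axiom for partial functionality; its first-order frame correspondent is ∀x ∀y ∀z (Rxy ∧ Rxz → y = z).
(a): fails — v sees both s and v.
(b): fails — w3 sees both w0 and w2.
(c): holds.
(d): holds.
Valid on: (c), (d).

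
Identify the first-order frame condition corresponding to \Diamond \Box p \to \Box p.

the Euclidean property

Equivalently (dual form): ◇p → □◇p.
Suppose ◇p→□◇p is valid. Take Rxy, Rxz and set V(p)={y}. Then ◇p at x, so □◇p at x, so ◇p at z, so some w with Rzw has p; w=y, i.e. Rzy. By symmetry of the argument, Ryz.
Conversely, on a frame with the Euclidean property the schema holds at every world under every valuation.
Frame condition: \forall x \forall y \forall z (Rxy \wedge Rxz \to Ryz).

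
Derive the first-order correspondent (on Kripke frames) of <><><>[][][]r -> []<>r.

This is a Sahlqvist (Geach-type) schema ◇^3□^3r → □^1◇^1r.
First-order correspondent: forall x forall y forall z ((x R^3 y & xRz) -> exists w (y R^3 w & zRw)).

forall x forall y forall z ((x R^3 y & xRz) -> exists w (y R^3 w & zRw))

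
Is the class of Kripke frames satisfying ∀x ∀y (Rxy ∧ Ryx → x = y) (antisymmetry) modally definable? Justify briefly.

If a class were modally definable it would be closed under surjective bounded morphisms (Goldblatt–Thomason).
The 8-cycle (worlds 0,1,2,3,4,5,6,7 with 0→1→2→3→4→5→6→7→0) is antisymmetric. Sending even-indexed worlds to s and odd-indexed worlds to t is a surjective bounded morphism onto the two-world frame with s↔t, which is not antisymmetric.
So the class is not modally definable.

Not modally definable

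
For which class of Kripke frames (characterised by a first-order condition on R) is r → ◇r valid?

reflexivity

This schema is equivalent to the T axiom □r → r.
It corresponds to reflexivity: ∀x Rxx.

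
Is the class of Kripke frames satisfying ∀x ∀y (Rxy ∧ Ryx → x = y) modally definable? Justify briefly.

No — not modally definable

Modal frame validity is preserved under surjective bounded morphisms.
The 8-cycle (worlds 0,1,2,3,4,5,6,7 with 0→1→2→3→4→5→6→7→0) is antisymmetric. Sending even-indexed worlds to a and odd-indexed worlds to b is a surjective bounded morphism onto the two-world frame with a↔b, which is not antisymmetric.
Hence antisymmetry is not modally definable.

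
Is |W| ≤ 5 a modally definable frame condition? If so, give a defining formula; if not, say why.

No — not modally definable

If a class were modally definable it would be closed under disjoint unions (Goldblatt–Thomason).
Any modal formula valid on each of 6 disjoint one-world frames is valid on their disjoint union (validity is preserved under disjoint unions). Each one-world frame has |W|=1≤5, but the union has |W|=6.
Hence having at most 5 worlds is not modally definable.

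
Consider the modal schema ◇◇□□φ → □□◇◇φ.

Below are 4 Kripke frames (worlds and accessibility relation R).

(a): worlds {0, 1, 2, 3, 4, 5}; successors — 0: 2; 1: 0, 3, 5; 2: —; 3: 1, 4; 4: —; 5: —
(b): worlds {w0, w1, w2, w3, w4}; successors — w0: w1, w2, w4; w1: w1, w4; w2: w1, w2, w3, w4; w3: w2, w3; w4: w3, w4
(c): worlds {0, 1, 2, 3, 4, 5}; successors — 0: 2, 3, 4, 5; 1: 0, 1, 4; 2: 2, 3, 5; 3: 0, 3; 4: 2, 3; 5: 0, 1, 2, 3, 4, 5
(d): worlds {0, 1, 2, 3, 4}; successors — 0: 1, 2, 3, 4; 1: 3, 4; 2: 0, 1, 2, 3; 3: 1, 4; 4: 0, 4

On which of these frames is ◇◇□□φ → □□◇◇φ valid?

(b), (c), (d)

This is the axiom for a generalized confluence (Geach) condition; its first-order frame correspondent is ∀x ∀y ∀z ((xR²y ∧ xR²z) → ∃w (yR²w ∧ zR²w)).
(a): fails — 1R²1, 1R²2 but no w with 1R²w and 2R²w.
(b): satisfies the condition.
(c): satisfies the condition.
(d): satisfies the condition.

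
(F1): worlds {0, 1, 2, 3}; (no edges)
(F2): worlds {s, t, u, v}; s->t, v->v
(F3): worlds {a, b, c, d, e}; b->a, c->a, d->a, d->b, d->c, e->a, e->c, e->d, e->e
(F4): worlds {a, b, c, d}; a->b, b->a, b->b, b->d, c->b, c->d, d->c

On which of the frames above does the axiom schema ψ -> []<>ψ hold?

(F1)

This is the axiom for symmetry; its first-order frame correspondent is forall x forall y (Rxy -> Ryx).
(F1): satisfies the condition.
(F2): fails — Rst but not Rts.
(F3): fails — Rdc but not Rcd.
(F4): fails — Rcb but not Rbc.
Valid on: (F1).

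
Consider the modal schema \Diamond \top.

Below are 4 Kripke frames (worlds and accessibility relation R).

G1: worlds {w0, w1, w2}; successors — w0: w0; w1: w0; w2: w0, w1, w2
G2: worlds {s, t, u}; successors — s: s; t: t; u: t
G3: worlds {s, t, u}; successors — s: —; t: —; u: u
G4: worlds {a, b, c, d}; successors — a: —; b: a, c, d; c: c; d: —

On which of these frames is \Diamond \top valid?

This is the axiom for seriality; its first-order frame correspondent is \forall x \exists y Rxy.
G1: condition met.
G2: condition met.
G3: fails — world s has no successor.
G4: fails — world a has no successor.
Valid on: G1, G2.

G1, G2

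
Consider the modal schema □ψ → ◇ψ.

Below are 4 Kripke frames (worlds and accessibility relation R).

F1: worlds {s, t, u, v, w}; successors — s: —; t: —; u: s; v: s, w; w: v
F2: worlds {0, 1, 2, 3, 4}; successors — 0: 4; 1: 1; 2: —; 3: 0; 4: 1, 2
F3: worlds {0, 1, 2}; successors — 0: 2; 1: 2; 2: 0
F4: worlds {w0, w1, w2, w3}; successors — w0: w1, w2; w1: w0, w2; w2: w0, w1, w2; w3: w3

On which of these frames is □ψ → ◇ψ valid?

Frame correspondent (Sahlqvist): ∀x ∃y Rxy — i.e. seriality.
F1: fails — world s has no successor.
F2: fails — world 2 has no successor.
F3: satisfies the condition.
F4: satisfies the condition.

F3, F4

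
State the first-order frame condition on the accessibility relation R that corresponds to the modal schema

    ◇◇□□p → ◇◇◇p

This is a Sahlqvist (Geach-type) schema ◇^2□^2p → □^0◇^3p.
First-order correspondent: ∀x ∀y (xR²y → ∃w (yR²w ∧ xR³w)).

∀x ∀y (xR²y → ∃w (yR²w ∧ xR³w))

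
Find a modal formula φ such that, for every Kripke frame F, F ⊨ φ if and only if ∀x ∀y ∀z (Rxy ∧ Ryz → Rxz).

□p → □□p

The condition is transitivity. The 4 schema □p → □□p defines it.
Suppose □p→□□p is valid. Take Rxy, Ryz and set V(p)={w : Rxw}. Then □p at x, so □□p at x, so □p at y, so p at z, i.e. Rxz.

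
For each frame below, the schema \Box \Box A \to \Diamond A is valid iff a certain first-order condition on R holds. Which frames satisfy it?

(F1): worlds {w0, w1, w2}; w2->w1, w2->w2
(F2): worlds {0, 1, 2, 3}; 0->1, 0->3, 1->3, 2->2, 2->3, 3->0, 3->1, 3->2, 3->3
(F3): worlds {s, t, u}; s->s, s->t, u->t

(F2)

The schema corresponds to a generalized confluence (Geach) condition: \forall x \exists w (x R^2 w \wedge xRw).
(F1): fails — at w0 but no w with w0R²w and w0Rw.
(F2): satisfies the condition.
(F3): fails — at t but no w with tR²w and tRw.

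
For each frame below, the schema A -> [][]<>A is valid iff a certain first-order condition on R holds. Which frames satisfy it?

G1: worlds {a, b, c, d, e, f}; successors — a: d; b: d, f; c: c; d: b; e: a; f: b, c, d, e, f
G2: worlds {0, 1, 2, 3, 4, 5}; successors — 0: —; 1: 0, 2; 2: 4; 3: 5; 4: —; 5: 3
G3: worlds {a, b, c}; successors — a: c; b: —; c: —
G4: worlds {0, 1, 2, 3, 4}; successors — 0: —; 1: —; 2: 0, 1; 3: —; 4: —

This is the axiom for a generalized confluence (Geach) condition; its first-order frame correspondent is forall x forall z (x R^2 z -> exists w (x = w & zRw)).
G1: fails — aR²b but no w with a=w and bRw.
G2: fails — 1R²4 but no w with 1=w and 4Rw.
G3: holds.
G4: holds.
Valid on: G3, G4.

G3, G4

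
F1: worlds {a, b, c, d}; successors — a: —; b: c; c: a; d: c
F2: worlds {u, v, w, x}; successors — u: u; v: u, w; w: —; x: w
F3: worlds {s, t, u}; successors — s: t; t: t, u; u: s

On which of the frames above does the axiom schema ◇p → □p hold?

This is the axiom for partial functionality; its first-order frame correspondent is ∀x ∀y ∀z (Rxy ∧ Rxz → y = z).
F1: satisfies the condition.
F2: fails — v sees both u and w.
F3: fails — t sees both t and u.
Valid on: F1.

F1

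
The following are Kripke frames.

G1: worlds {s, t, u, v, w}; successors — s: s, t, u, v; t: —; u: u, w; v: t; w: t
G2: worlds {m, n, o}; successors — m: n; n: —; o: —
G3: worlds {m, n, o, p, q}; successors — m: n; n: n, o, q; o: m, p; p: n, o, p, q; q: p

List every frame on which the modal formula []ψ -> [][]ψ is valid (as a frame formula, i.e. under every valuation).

G2

This is the axiom for transitivity; its first-order frame correspondent is forall x forall y forall z (Rxy & Ryz -> Rxz).
G1: fails — Ruw and Rwt but not Rut.
G2: condition met.
G3: fails — Rom and Rmn but not Ron.
Valid on: G2.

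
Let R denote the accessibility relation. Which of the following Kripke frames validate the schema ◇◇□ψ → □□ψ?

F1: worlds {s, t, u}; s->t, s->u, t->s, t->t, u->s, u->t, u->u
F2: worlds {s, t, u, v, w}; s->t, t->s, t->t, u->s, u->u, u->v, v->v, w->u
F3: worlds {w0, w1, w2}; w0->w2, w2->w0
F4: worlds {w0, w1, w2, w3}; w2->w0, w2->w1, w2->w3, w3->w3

F4

Frame correspondent (Sahlqvist): ∀x ∀y ∀z ((xR²y ∧ xR²z) → ∃w (yRw ∧ z = w)) — i.e. a generalized confluence (Geach) condition.
F1: fails — sR²s, sR²s but no w with sRw and s=w.
F2: fails — sR²s, sR²s but no w* with sRw* and s=w*.
F3: fails — w0R²w0, w0R²w0 but no w with w0Rw and w0=w.
F4: holds.
Valid on: F4.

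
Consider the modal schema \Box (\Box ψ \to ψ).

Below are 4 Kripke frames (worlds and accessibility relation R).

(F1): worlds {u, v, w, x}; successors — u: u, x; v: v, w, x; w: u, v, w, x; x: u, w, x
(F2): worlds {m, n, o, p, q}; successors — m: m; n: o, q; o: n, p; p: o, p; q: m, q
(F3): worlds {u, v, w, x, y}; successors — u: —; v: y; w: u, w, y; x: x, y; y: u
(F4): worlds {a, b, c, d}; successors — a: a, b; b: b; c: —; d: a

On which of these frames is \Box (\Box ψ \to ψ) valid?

(F1), (F4)

Frame correspondent (Sahlqvist): \forall x \forall y (Rxy \to Ryy) — i.e. shift-reflexivity.
(F1): condition met.
(F2): fails — Ron but not Rnn.
(F3): fails — Rwu but not Ruu.
(F4): condition met.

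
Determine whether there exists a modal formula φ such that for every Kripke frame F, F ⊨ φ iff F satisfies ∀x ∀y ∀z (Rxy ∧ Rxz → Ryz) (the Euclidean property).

This is a Sahlqvist condition; the 5 axiom ◇q → □◇q defines it.

Yes — defined by ◇q → □◇q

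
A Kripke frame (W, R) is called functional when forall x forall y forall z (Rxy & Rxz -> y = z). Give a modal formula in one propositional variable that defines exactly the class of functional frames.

This is partial functionality; the standard corresponding axiom is CD: ◇q → □q.

◇q → □q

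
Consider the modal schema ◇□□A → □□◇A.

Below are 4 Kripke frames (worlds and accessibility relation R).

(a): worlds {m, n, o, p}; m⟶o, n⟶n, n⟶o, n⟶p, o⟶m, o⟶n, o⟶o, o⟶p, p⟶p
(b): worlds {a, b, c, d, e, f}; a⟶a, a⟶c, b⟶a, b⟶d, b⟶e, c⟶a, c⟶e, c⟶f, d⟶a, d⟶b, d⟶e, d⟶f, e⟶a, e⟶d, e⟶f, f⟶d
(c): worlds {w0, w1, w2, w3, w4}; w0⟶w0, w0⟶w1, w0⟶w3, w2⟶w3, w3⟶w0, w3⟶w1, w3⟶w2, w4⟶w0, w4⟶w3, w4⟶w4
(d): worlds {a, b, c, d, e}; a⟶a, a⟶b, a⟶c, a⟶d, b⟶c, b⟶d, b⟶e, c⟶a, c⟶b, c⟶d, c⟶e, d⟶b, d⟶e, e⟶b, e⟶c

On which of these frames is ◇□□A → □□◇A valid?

This is the axiom for a generalized confluence (Geach) condition; its first-order frame correspondent is ∀x ∀y ∀z ((xRy ∧ xR²z) → ∃w (yR²w ∧ zRw)).
(a): fails — nRp, nR²m but no w with pR²w and mRw.
(b): fails — aRa, aR²f but no w with aR²w and fRw.
(c): fails — w0Rw0, w0R²w1 but no w with w0R²w and w1Rw.
(d): satisfies the condition.

(d)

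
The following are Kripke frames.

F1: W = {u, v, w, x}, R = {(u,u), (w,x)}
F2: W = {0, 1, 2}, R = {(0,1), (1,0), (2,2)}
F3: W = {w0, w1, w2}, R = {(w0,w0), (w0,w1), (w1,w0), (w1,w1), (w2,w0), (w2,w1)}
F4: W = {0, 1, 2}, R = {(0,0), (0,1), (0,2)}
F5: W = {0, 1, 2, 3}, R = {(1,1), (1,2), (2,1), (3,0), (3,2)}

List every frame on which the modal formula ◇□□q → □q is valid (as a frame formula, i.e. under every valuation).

The schema corresponds to a generalized confluence (Geach) condition: ∀x ∀y ∀z ((xRy ∧ xRz) → ∃w (yR²w ∧ z = w)).
F1: fails — wRx, wRx but no t with xR²t and x=t.
F2: ✓.
F3: ✓.
F4: fails — 0R1, 0R0 but no w with 1R²w and 0=w.
F5: fails — 3R0, 3R0 but no w with 0R²w and 0=w.

F2, F3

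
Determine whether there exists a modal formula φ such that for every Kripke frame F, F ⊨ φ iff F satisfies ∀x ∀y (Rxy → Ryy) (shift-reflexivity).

Yes — defined by □(□p → p)

The condition is shift-reflexivity. A defining modal formula is □(□p → p).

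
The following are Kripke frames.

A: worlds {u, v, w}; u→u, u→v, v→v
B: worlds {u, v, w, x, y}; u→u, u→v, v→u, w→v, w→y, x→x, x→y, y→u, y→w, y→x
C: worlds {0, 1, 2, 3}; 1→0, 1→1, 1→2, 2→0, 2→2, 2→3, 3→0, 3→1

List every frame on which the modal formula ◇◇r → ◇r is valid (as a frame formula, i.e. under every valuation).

A

This is the axiom for transitivity; its first-order frame correspondent is ∀x ∀y ∀z (Rxy ∧ Ryz → Rxz).
A: ✓.
B: fails — Ryx and Rxy but not Ryy.
C: fails — R31 and R12 but not R32.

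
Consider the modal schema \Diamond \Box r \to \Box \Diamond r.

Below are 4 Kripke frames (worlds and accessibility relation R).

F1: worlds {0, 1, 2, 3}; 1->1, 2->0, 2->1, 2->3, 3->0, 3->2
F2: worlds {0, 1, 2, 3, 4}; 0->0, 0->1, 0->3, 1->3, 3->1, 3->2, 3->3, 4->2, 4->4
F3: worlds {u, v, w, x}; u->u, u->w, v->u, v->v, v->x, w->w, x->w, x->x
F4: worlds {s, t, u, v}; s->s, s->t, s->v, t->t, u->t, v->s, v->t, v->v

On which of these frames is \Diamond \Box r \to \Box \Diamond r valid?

F3, F4

The schema corresponds to convergence: \forall x \forall y \forall z (Rxy \wedge Rxz \to \exists w (Ryw \wedge Rzw)).
F1: fails — R23 and R20 but 3 and 0 have no common successor.
F2: fails — R32 and R32 but 2 and 2 have no common successor.
F3: satisfies the condition.
F4: satisfies the condition.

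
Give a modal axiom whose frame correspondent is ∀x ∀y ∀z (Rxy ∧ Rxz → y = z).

This is partial functionality; the standard corresponding axiom is CD: ◇s → □s.
Suppose ◇s→□s is valid. Take Rxy, Rxz and set V(s)={y}. Then ◇s at x, so □s at x, so s at z, i.e. z=y.

◇s → □s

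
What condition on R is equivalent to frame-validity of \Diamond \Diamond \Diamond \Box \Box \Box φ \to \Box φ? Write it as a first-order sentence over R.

\forall x \forall y \forall z ((x R^3 y \wedge xRz) \to \exists w (y R^3 w \wedge z = w))

This is a Sahlqvist (Geach-type) schema ◇^3□^3φ → □^1◇^0φ.
Minimal-valuation argument: fix x; take any y with xR^3y and any z with xR^1z. Set V(φ) to the set of worlds R-reachable from y in exactly 3 steps. Then □^3φ holds at y, so the antecedent holds at x; validity forces ◇^0φ at z, giving a w with zR^0w and yR^3w.
First-order correspondent: \forall x \forall y \forall z ((x R^3 y \wedge xRz) \to \exists w (y R^3 w \wedge z = w)).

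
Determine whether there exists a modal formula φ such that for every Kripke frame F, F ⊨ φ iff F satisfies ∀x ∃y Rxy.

Yes: it is seriality, defined by the D schema □r → ◇r.

Definable; □r → ◇r defines it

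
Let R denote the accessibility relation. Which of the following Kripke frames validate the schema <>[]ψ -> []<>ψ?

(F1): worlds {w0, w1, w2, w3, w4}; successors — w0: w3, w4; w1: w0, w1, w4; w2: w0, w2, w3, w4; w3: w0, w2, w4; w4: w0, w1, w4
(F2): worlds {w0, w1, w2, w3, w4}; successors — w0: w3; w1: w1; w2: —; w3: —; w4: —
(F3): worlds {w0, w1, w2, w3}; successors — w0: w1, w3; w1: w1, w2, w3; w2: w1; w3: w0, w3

(F1)

This is the axiom for convergence; its first-order frame correspondent is forall x forall y forall z (Rxy & Rxz -> exists w (Ryw & Rzw)).
(F1): satisfies the condition.
(F2): fails — Rw0w3 and Rw0w3 but w3 and w3 have no common successor.
(F3): fails — Rw1w2 and Rw1w3 but w2 and w3 have no common successor.
Valid on: (F1).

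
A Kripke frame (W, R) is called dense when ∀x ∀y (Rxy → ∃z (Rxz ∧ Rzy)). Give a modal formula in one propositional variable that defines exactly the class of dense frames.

□□q → □q

This is density; the standard corresponding axiom is C4: □□q → □q.
Suppose □□q→□q is valid. Take Rxy and set V(q)={w : xR²w}. Then □□q at x, so □q at x, so q at y, i.e. ∃z(Rxz∧Rzy).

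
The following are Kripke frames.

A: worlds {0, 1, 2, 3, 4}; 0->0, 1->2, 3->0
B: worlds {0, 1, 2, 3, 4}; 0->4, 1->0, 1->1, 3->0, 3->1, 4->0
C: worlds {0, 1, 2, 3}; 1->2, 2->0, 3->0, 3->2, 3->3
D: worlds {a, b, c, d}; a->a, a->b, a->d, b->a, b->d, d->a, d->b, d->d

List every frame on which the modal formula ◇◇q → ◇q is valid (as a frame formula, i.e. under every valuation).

A

Frame correspondent (Sahlqvist): ∀x ∀y ∀z (Rxy ∧ Ryz → Rxz) — i.e. transitivity.
A: ✓.
B: fails — R10 and R04 but not R14.
C: fails — R12 and R20 but not R10.
D: fails — Rba and Rab but not Rbb.
Valid on: A.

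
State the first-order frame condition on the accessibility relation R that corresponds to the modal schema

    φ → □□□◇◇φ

∀x ∀z (xR³z → ∃w (x = w ∧ zR²w))

This is a Sahlqvist (Geach-type) schema ◇^0□^0φ → □^3◇^2φ.
Minimal-valuation argument: fix x; take any y with xR^0y and any z with xR^3z. Set V(φ) to the set of worlds R-reachable from y in exactly 0 steps. Then □^0φ holds at y, so the antecedent holds at x; validity forces ◇^2φ at z, giving a w with zR^2w and yR^0w.
First-order correspondent: ∀x ∀z (xR³z → ∃w (x = w ∧ zR²w)).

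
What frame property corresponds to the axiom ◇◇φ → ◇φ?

Transitivity

This is frame-equivalent to □φ → □□φ (substitute ¬φ for φ and contrapose).
Suppose □φ→□□φ is valid. Take Rxy, Ryz and set V(φ)={w : Rxw}. Then □φ at x, so □□φ at x, so □φ at y, so φ at z, i.e. Rxz.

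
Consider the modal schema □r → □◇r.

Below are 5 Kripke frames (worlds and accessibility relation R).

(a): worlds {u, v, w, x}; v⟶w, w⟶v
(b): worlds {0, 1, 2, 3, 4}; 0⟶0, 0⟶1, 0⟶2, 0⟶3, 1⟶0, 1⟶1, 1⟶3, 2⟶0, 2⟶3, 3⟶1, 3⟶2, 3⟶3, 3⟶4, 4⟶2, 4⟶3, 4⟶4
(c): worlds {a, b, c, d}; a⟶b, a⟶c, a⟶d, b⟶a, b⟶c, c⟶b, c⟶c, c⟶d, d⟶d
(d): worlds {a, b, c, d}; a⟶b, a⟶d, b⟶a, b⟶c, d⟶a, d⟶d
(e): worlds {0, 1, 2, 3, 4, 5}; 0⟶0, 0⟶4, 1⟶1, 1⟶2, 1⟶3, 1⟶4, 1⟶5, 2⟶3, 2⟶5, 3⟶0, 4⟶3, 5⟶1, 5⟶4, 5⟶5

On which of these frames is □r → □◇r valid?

(b), (c)

This is the axiom for a generalized confluence (Geach) condition; its first-order frame correspondent is ∀x ∀z (xRz → ∃w (xRw ∧ zRw)).
(a): fails — vRw but no t with vRt and wRt.
(b): ✓.
(c): ✓.
(d): fails — aRb but no w with aRw and bRw.
(e): fails — 0R4 but no w with 0Rw and 4Rw.
Valid on: (b), (c).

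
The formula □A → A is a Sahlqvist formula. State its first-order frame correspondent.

This is the T axiom.
Its frame correspondent is reflexivity — ∀x Rxx.

reflexivity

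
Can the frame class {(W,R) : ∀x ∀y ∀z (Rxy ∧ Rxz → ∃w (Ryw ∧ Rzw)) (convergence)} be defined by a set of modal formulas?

Yes — defined by ◇□q → □◇q

Yes: it is convergence, defined by the .2 schema ◇□q → □◇q.
Suppose ◇□q→□◇q is valid. Take Rxy, Rxz and set V(q)={w : Ryw}. Then □q at y so ◇□q at x, so □◇q at x, so ◇q at z, giving w with Rzw and Ryw.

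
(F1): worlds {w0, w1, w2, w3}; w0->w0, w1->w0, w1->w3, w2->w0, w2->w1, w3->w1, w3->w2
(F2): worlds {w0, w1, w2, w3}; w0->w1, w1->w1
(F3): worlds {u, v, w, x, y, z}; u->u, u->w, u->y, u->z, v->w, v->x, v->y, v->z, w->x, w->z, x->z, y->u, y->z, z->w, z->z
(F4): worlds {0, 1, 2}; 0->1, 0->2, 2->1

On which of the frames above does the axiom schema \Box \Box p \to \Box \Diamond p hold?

(F1), (F2), (F3)

This is the axiom for a generalized confluence (Geach) condition; its first-order frame correspondent is \forall x \forall z (xRz \to \exists w (x R^2 w \wedge zRw)).
(F1): condition met.
(F2): condition met.
(F3): condition met.
(F4): fails — 0R1 but no w with 0R²w and 1Rw.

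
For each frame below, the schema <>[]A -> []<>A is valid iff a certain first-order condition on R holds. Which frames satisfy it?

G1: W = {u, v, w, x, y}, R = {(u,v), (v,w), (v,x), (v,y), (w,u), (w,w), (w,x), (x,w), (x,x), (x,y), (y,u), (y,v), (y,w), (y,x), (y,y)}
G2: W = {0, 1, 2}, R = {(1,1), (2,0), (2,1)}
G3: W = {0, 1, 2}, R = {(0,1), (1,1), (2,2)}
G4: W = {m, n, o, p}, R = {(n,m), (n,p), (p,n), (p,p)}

Frame correspondent (Sahlqvist): forall x forall y forall z (Rxy & Rxz -> exists w (Ryw & Rzw)) — i.e. convergence.
G1: fails — Rww and Rwu but w and u have no common successor.
G2: fails — R20 and R20 but 0 and 0 have no common successor.
G3: satisfies the condition.
G4: fails — Rnm and Rnm but m and m have no common successor.

G3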